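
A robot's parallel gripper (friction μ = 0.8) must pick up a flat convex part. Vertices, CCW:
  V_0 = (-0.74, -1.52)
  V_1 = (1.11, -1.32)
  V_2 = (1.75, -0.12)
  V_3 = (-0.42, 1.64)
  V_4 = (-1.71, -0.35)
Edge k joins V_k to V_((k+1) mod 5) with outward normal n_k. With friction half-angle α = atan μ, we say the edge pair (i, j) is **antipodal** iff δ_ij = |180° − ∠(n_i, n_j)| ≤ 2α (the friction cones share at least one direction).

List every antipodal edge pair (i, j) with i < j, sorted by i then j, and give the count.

count = 5; pairs: (0,2), (0,3), (1,3), (1,4), (2,4)

α = atan 0.8 = 38.66°;  2α = 77.32°
n_0 = (+0.1075, -0.9942)
n_1 = (+0.8824, -0.4706)
n_2 = (+0.6299, +0.7767)
n_3 = (-0.8391, +0.5440)
n_4 = (-0.7698, -0.6382)
  (0,1): δ = 124.24°  ·
  (0,2): δ = 45.21°  ✓
  (0,3): δ = 50.88°  ✓
  (0,4): δ = 123.49°  ·
  (1,2): δ = 100.97°  ·
  (1,3): δ = 4.88°  ✓
  (1,4): δ = 67.73°  ✓
  (2,3): δ = 83.91°  ·
  (2,4): δ = 11.30°  ✓
  (3,4): δ = 107.39°  ·
antipodal pairs: 5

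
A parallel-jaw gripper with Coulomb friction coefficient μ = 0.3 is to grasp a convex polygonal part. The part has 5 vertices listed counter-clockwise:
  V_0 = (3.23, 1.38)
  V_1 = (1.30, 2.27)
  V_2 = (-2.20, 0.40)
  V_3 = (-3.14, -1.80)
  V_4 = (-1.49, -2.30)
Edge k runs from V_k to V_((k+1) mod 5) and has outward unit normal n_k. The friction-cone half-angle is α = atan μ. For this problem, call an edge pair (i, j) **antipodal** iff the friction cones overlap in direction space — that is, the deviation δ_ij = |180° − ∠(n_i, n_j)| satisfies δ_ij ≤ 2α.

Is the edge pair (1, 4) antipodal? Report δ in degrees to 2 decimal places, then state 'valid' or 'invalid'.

δ = 9.83°, valid

α = atan 0.3 = 16.70°;  2α = 33.40°
edge 1: e_1 = (-3.50, -1.87);  n_1 = (-0.4712, +0.8820)
edge 4: e_4 = (+4.72, +3.68);  n_4 = (+0.6149, -0.7886)
∠(n_1, n_4) = 170.17°
δ = |180° − 170.17°| = 9.83°
9.83° ≤ 2α = 33.40°  →  valid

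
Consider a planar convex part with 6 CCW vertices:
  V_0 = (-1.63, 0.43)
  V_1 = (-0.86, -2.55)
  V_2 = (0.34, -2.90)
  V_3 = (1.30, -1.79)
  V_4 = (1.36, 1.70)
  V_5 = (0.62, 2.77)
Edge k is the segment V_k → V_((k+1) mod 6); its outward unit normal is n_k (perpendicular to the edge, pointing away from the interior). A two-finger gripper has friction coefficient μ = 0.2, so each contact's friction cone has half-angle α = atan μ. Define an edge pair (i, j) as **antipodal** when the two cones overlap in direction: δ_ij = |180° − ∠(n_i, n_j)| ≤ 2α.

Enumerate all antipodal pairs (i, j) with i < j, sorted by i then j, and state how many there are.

α = atan 0.2 = 11.31°;  2α = 22.62°
n_0 = (-0.9682, -0.2502)
n_1 = (-0.2800, -0.9600)
n_2 = (+0.7564, -0.6542)
n_3 = (+0.9999, -0.0172)
n_4 = (+0.8225, +0.5688)
n_5 = (-0.7208, +0.6931)
  (0,1): δ = 120.75°  ·
  (0,2): δ = 55.34°  ·
  (0,3): δ = 15.47°  ✓
  (0,4): δ = 20.18°  ✓
  (0,5): δ = 121.64°  ·
  (1,2): δ = 114.60°  ·
  (1,3): δ = 74.72°  ·
  (1,4): δ = 39.07°  ·
  (1,5): δ = 62.38°  ·
  (2,3): δ = 140.13°  ·
  (2,4): δ = 104.48°  ·
  (2,5): δ = 3.02°  ✓
  (3,4): δ = 144.35°  ·
  (3,5): δ = 42.89°  ·
  (4,5): δ = 78.54°  ·
antipodal pairs: 3

count = 3; pairs: (0,3), (0,4), (2,5)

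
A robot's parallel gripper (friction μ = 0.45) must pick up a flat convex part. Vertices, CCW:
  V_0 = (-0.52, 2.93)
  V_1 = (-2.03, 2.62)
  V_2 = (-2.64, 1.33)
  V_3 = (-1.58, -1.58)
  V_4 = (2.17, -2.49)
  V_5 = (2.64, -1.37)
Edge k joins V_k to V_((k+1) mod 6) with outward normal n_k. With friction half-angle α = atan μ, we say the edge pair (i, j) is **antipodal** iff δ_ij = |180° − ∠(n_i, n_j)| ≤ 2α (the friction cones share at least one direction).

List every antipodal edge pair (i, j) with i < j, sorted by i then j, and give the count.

α = atan 0.45 = 24.23°;  2α = 48.46°
n_0 = (-0.2011, +0.9796)
n_1 = (-0.9040, +0.4275)
n_2 = (-0.9396, -0.3423)
n_3 = (-0.2358, -0.9718)
n_4 = (+0.9221, -0.3870)
n_5 = (+0.8058, +0.5922)
  (0,1): δ = 126.91°  ·
  (0,2): δ = 81.59°  ·
  (0,3): δ = 25.24°  ✓
  (0,4): δ = 55.63°  ·
  (0,5): δ = 114.71°  ·
  (1,2): δ = 134.68°  ·
  (1,3): δ = 78.33°  ·
  (1,4): δ = 2.54°  ✓
  (1,5): δ = 61.62°  ·
  (2,3): δ = 123.65°  ·
  (2,4): δ = 42.78°  ✓
  (2,5): δ = 16.30°  ✓
  (3,4): δ = 99.12°  ·
  (3,5): δ = 40.05°  ✓
  (4,5): δ = 120.92°  ·
antipodal pairs: 5

count = 5; pairs: (0,3), (1,4), (2,4), (2,5), (3,5)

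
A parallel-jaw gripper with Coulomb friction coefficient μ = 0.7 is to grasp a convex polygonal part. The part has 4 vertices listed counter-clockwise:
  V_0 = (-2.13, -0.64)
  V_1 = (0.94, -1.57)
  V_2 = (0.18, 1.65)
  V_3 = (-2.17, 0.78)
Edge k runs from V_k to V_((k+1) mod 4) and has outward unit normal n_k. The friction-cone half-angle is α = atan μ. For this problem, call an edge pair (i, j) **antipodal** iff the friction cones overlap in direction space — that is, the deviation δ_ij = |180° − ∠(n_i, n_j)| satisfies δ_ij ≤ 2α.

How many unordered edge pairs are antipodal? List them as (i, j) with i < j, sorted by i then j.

count = 3; pairs: (0,1), (0,2), (1,3)

α = atan 0.7 = 34.99°;  2α = 69.98°
n_0 = (-0.2899, -0.9571)
n_1 = (+0.9733, +0.2297)
n_2 = (-0.3472, +0.9378)
n_3 = (-0.9996, -0.0282)
  (0,1): δ = 59.87°  ✓
  (0,2): δ = 37.17°  ✓
  (0,3): δ = 108.47°  ·
  (1,2): δ = 82.96°  ·
  (1,3): δ = 11.67°  ✓
  (2,3): δ = 108.70°  ·
antipodal pairs: 3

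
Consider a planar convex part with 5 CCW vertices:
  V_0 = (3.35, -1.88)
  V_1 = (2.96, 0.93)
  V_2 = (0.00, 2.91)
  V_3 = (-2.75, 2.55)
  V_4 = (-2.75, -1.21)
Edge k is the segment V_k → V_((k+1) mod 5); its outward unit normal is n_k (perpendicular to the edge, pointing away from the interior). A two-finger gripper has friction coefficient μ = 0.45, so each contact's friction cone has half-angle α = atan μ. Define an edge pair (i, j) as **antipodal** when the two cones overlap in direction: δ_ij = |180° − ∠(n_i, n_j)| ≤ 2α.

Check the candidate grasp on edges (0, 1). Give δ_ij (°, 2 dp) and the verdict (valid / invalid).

δ = 131.68°, invalid

α = atan 0.45 = 24.23°;  2α = 48.46°
edge 0: e_0 = (-0.39, +2.81);  n_0 = (+0.9905, +0.1375)
edge 1: e_1 = (-2.96, +1.98);  n_1 = (+0.5560, +0.8312)
∠(n_0, n_1) = 48.32°
δ = |180° − 48.32°| = 131.68°
131.68° > 2α = 48.46°  →  invalid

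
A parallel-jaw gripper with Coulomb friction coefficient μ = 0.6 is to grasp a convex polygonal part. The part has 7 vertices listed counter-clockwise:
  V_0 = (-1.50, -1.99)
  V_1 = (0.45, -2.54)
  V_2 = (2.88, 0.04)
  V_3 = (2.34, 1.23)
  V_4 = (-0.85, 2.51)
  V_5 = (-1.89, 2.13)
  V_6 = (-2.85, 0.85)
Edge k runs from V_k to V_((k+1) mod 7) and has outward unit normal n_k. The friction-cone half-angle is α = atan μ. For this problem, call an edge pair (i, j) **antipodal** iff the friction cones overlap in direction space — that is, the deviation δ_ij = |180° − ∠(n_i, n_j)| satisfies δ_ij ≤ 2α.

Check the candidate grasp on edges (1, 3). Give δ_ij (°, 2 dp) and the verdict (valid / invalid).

α = atan 0.6 = 30.96°;  2α = 61.93°
edge 1: e_1 = (+2.43, +2.58);  n_1 = (+0.7280, -0.6856)
edge 3: e_3 = (-3.19, +1.28);  n_3 = (+0.3724, +0.9281)
∠(n_1, n_3) = 111.42°
δ = |180° − 111.42°| = 68.58°
68.58° > 2α = 61.93°  →  invalid

δ = 68.58°, invalid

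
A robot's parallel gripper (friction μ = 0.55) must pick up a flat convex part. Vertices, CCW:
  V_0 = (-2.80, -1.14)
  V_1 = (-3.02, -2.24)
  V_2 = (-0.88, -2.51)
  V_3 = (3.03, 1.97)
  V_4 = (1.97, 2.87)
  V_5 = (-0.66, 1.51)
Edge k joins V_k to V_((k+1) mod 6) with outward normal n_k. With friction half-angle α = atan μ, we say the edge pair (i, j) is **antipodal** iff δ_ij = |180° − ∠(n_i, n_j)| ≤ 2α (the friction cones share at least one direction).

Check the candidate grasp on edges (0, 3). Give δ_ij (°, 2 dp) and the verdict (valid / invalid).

α = atan 0.55 = 28.81°;  2α = 57.62°
edge 0: e_0 = (-0.22, -1.10);  n_0 = (-0.9806, +0.1961)
edge 3: e_3 = (-1.06, +0.90);  n_3 = (+0.6472, +0.7623)
∠(n_0, n_3) = 119.02°
δ = |180° − 119.02°| = 60.98°
60.98° > 2α = 57.62°  →  invalid

δ = 60.98°, invalid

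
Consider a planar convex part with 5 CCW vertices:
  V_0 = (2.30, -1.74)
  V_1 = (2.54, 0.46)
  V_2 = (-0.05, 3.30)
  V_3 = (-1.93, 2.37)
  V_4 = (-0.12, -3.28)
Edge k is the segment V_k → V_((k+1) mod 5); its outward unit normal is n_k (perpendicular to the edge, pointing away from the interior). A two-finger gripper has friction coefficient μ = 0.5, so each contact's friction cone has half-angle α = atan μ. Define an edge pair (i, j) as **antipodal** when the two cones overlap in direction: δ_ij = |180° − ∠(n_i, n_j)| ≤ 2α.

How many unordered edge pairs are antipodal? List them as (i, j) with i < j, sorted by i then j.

count = 3; pairs: (0,3), (1,3), (2,4)

α = atan 0.5 = 26.57°;  2α = 53.13°
n_0 = (+0.9941, -0.1084)
n_1 = (+0.7389, +0.6738)
n_2 = (-0.4434, +0.8963)
n_3 = (-0.9523, -0.3051)
n_4 = (+0.5369, -0.8437)
  (0,1): δ = 131.41°  ·
  (0,2): δ = 57.45°  ·
  (0,3): δ = 23.99°  ✓
  (0,4): δ = 128.70°  ·
  (1,2): δ = 106.04°  ·
  (1,3): δ = 24.60°  ✓
  (1,4): δ = 80.11°  ·
  (2,3): δ = 98.56°  ·
  (2,4): δ = 6.15°  ✓
  (3,4): δ = 75.29°  ·
antipodal pairs: 3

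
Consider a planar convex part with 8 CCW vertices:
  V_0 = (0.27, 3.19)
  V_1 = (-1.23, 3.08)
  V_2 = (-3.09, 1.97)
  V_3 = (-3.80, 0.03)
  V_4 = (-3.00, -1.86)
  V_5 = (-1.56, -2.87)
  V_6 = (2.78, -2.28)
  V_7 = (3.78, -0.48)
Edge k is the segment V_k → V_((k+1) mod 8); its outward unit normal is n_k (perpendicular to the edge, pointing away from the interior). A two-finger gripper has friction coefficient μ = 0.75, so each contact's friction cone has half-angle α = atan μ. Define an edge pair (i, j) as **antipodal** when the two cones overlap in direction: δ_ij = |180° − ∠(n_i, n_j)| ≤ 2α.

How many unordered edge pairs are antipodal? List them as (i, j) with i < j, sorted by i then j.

α = atan 0.75 = 36.87°;  2α = 73.74°
n_0 = (-0.0731, +0.9973)
n_1 = (-0.5125, +0.8587)
n_2 = (-0.9391, +0.3437)
n_3 = (-0.9209, -0.3898)
n_4 = (-0.5742, -0.8187)
n_5 = (+0.1347, -0.9909)
n_6 = (+0.8742, -0.4856)
n_7 = (+0.7227, +0.6912)
  (0,1): δ = 153.37°  ·
  (0,2): δ = 114.30°  ·
  (0,3): δ = 71.25°  ✓
  (0,4): δ = 39.24°  ✓
  (0,5): δ = 3.55°  ✓
  (0,6): δ = 56.75°  ✓
  (0,7): δ = 129.53°  ·
  (1,2): δ = 140.93°  ·
  (1,3): δ = 97.89°  ·
  (1,4): δ = 65.87°  ✓
  (1,5): δ = 23.09°  ✓
  (1,6): δ = 30.12°  ✓
  (1,7): δ = 102.90°  ·
  (2,3): δ = 136.96°  ·
  (2,4): δ = 104.94°  ·
  (2,5): δ = 62.16°  ✓
  (2,6): δ = 8.95°  ✓
  (2,7): δ = 63.83°  ✓
  (3,4): δ = 147.99°  ·
  (3,5): δ = 105.20°  ·
  (3,6): δ = 52.00°  ✓
  (3,7): δ = 20.78°  ✓
  (4,5): δ = 137.21°  ·
  (4,6): δ = 84.01°  ·
  (4,7): δ = 11.23°  ✓
  (5,6): δ = 126.80°  ·
  (5,7): δ = 54.02°  ✓
  (6,7): δ = 107.22°  ·
antipodal pairs: 14

count = 14; pairs: (0,3), (0,4), (0,5), (0,6), (1,4), (1,5), (1,6), (2,5), (2,6), (2,7), (3,6), (3,7), (4,7), (5,7)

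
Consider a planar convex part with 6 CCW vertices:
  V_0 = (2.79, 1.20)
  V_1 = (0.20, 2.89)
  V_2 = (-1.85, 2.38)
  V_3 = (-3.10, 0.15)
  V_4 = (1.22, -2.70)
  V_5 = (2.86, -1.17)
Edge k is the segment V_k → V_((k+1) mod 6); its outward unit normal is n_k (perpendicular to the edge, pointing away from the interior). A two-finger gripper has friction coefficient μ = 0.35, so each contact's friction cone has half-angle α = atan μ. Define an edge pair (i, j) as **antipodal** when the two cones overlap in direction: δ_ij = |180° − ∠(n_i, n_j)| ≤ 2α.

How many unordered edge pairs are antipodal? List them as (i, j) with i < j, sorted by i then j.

α = atan 0.35 = 19.29°;  2α = 38.58°
n_0 = (+0.5465, +0.8375)
n_1 = (-0.2414, +0.9704)
n_2 = (-0.8723, +0.4890)
n_3 = (-0.5507, -0.8347)
n_4 = (+0.6822, -0.7312)
n_5 = (+0.9996, +0.0295)
  (0,1): δ = 132.90°  ·
  (0,2): δ = 86.15°  ·
  (0,3): δ = 0.29°  ✓
  (0,4): δ = 76.14°  ·
  (0,5): δ = 124.82°  ·
  (1,2): δ = 133.24°  ·
  (1,3): δ = 47.38°  ·
  (1,4): δ = 29.04°  ✓
  (1,5): δ = 77.72°  ·
  (2,3): δ = 94.14°  ·
  (2,4): δ = 17.72°  ✓
  (2,5): δ = 30.96°  ✓
  (3,4): δ = 103.57°  ·
  (3,5): δ = 54.89°  ·
  (4,5): δ = 131.32°  ·
antipodal pairs: 4

count = 4; pairs: (0,3), (1,4), (2,4), (2,5)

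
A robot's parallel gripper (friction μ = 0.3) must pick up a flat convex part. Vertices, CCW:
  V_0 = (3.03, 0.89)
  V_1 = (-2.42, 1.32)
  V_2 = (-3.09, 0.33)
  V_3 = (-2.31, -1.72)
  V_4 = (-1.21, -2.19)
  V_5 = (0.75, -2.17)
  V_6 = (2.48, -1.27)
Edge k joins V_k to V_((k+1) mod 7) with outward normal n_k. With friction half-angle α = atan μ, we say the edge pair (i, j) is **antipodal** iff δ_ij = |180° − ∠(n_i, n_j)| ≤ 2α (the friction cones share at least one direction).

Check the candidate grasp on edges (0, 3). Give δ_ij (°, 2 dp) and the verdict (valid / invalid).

δ = 18.62°, valid

α = atan 0.3 = 16.70°;  2α = 33.40°
edge 0: e_0 = (-5.45, +0.43);  n_0 = (+0.0787, +0.9969)
edge 3: e_3 = (+1.10, -0.47);  n_3 = (-0.3929, -0.9196)
∠(n_0, n_3) = 161.38°
δ = |180° − 161.38°| = 18.62°
18.62° ≤ 2α = 33.40°  →  valid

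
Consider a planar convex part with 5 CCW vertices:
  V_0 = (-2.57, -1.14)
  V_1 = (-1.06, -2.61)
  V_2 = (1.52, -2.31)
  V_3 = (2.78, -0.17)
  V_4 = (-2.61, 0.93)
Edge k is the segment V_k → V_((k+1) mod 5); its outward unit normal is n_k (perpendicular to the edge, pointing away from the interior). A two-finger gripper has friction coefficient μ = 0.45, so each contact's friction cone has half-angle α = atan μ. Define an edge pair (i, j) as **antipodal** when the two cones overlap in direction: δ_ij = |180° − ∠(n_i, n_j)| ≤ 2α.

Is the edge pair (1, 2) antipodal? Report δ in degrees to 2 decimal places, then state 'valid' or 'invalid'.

δ = 127.12°, invalid

α = atan 0.45 = 24.23°;  2α = 48.46°
edge 1: e_1 = (+2.58, +0.30);  n_1 = (+0.1155, -0.9933)
edge 2: e_2 = (+1.26, +2.14);  n_2 = (+0.8617, -0.5074)
∠(n_1, n_2) = 52.88°
δ = |180° − 52.88°| = 127.12°
127.12° > 2α = 48.46°  →  invalid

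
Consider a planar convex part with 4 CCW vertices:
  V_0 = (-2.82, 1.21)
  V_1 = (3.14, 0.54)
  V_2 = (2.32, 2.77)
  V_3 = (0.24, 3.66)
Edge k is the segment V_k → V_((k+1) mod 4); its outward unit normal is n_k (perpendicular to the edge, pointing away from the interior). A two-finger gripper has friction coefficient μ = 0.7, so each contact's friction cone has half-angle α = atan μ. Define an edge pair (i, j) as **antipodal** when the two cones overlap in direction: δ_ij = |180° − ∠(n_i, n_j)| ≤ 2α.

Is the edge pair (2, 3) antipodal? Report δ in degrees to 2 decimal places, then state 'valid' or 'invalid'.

δ = 118.15°, invalid

α = atan 0.7 = 34.99°;  2α = 69.98°
edge 2: e_2 = (-2.08, +0.89);  n_2 = (+0.3934, +0.9194)
edge 3: e_3 = (-3.06, -2.45);  n_3 = (-0.6250, +0.7806)
∠(n_2, n_3) = 61.85°
δ = |180° − 61.85°| = 118.15°
118.15° > 2α = 69.98°  →  invalid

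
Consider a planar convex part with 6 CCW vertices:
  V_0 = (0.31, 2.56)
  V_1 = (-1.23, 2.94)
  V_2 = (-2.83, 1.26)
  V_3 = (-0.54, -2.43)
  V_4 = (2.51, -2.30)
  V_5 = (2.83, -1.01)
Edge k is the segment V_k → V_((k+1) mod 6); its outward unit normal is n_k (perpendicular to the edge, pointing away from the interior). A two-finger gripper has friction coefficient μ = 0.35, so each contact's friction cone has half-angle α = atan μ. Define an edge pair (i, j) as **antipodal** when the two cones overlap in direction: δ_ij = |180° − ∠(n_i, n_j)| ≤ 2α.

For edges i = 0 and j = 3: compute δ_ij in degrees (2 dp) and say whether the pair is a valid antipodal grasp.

δ = 16.30°, valid

α = atan 0.35 = 19.29°;  2α = 38.58°
edge 0: e_0 = (-1.54, +0.38);  n_0 = (+0.2396, +0.9709)
edge 3: e_3 = (+3.05, +0.13);  n_3 = (+0.0426, -0.9991)
∠(n_0, n_3) = 163.70°
δ = |180° − 163.70°| = 16.30°
16.30° ≤ 2α = 38.58°  →  valid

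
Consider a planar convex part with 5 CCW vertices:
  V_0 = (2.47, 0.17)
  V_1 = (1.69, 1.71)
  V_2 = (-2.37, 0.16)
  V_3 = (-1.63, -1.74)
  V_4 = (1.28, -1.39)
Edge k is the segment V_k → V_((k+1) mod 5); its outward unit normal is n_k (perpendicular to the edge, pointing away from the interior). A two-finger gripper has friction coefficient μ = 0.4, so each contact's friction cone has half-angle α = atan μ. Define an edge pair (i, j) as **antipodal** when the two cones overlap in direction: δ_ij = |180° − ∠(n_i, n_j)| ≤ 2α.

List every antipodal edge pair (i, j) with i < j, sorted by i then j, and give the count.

α = atan 0.4 = 21.80°;  2α = 43.60°
n_0 = (+0.8921, +0.4518)
n_1 = (-0.3567, +0.9342)
n_2 = (-0.9318, -0.3629)
n_3 = (+0.1194, -0.9928)
n_4 = (+0.7951, -0.6065)
  (0,1): δ = 95.97°  ·
  (0,2): δ = 5.58°  ✓
  (0,3): δ = 70.00°  ·
  (0,4): δ = 115.80°  ·
  (1,2): δ = 89.62°  ·
  (1,3): δ = 14.04°  ✓
  (1,4): δ = 31.77°  ✓
  (2,3): δ = 104.42°  ·
  (2,4): δ = 58.62°  ·
  (3,4): δ = 134.20°  ·
antipodal pairs: 3

count = 3; pairs: (0,2), (1,3), (1,4)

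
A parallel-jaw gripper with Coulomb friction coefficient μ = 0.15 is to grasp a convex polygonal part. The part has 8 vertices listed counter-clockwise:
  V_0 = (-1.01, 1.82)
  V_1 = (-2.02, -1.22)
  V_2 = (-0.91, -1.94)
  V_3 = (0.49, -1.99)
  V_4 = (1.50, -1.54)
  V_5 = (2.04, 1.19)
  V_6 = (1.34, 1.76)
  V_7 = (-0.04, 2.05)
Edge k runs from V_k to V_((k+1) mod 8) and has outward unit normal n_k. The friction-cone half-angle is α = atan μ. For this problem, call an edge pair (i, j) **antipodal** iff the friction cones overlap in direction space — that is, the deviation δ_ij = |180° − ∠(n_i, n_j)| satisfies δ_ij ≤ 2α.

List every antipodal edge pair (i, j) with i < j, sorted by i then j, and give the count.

α = atan 0.15 = 8.53°;  2α = 17.06°
n_0 = (-0.9490, +0.3153)
n_1 = (-0.5442, -0.8390)
n_2 = (-0.0357, -0.9994)
n_3 = (+0.4070, -0.9134)
n_4 = (+0.9810, -0.1940)
n_5 = (+0.6314, +0.7754)
n_6 = (+0.2057, +0.9786)
n_7 = (-0.2307, +0.9730)
  (0,1): δ = 104.59°  ·
  (0,2): δ = 73.67°  ·
  (0,3): δ = 47.61°  ·
  (0,4): δ = 7.19°  ✓
  (0,5): δ = 69.22°  ·
  (0,6): δ = 96.51°  ·
  (0,7): δ = 121.72°  ·
  (1,2): δ = 149.08°  ·
  (1,3): δ = 123.02°  ·
  (1,4): δ = 68.22°  ·
  (1,5): δ = 6.19°  ✓
  (1,6): δ = 21.10°  ·
  (1,7): δ = 46.31°  ·
  (2,3): δ = 153.94°  ·
  (2,4): δ = 99.14°  ·
  (2,5): δ = 37.11°  ·
  (2,6): δ = 9.82°  ✓
  (2,7): δ = 15.38°  ✓
  (3,4): δ = 125.20°  ·
  (3,5): δ = 63.17°  ·
  (3,6): δ = 35.88°  ·
  (3,7): δ = 10.68°  ✓
  (4,5): δ = 117.97°  ·
  (4,6): δ = 90.68°  ·
  (4,7): δ = 65.47°  ·
  (5,6): δ = 152.71°  ·
  (5,7): δ = 127.51°  ·
  (6,7): δ = 154.79°  ·
antipodal pairs: 5

count = 5; pairs: (0,4), (1,5), (2,6), (2,7), (3,7)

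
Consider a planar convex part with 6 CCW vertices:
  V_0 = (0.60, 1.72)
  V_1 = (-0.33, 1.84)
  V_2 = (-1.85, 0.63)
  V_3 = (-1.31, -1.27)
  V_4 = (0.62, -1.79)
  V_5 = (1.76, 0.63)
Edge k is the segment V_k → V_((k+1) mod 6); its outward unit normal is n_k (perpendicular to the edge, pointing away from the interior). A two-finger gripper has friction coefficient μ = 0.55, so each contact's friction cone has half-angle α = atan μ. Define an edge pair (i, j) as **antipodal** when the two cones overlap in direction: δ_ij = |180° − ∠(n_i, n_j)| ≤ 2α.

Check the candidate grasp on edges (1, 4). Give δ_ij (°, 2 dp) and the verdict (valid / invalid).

δ = 26.25°, valid

α = atan 0.55 = 28.81°;  2α = 57.62°
edge 1: e_1 = (-1.52, -1.21);  n_1 = (-0.6228, +0.7824)
edge 4: e_4 = (+1.14, +2.42);  n_4 = (+0.9046, -0.4262)
∠(n_1, n_4) = 153.75°
δ = |180° − 153.75°| = 26.25°
26.25° ≤ 2α = 57.62°  →  valid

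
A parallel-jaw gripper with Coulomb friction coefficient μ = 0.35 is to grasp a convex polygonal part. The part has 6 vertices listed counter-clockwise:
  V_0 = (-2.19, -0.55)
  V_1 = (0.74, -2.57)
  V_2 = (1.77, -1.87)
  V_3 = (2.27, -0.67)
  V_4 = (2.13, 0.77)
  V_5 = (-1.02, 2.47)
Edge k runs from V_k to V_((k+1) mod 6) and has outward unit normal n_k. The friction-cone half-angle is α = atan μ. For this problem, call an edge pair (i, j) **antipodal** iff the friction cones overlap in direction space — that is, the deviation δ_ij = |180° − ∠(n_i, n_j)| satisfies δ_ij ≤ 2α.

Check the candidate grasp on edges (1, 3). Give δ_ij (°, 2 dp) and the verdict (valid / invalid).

α = atan 0.35 = 19.29°;  2α = 38.58°
edge 1: e_1 = (+1.03, +0.70);  n_1 = (+0.5621, -0.8271)
edge 3: e_3 = (-0.14, +1.44);  n_3 = (+0.9953, +0.0968)
∠(n_1, n_3) = 61.35°
δ = |180° − 61.35°| = 118.65°
118.65° > 2α = 38.58°  →  invalid

δ = 118.65°, invalid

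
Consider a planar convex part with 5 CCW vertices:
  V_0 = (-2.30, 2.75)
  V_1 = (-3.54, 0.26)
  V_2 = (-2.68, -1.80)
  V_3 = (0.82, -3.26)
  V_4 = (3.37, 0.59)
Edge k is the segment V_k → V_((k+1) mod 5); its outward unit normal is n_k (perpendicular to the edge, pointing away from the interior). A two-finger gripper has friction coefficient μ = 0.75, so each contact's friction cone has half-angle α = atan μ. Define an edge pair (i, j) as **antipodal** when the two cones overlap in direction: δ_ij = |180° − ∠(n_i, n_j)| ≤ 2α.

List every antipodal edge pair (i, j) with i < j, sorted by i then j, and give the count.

count = 4; pairs: (0,3), (1,3), (1,4), (2,4)

α = atan 0.75 = 36.87°;  2α = 73.74°
n_0 = (-0.8951, +0.4458)
n_1 = (-0.9228, -0.3853)
n_2 = (-0.3850, -0.9229)
n_3 = (+0.8337, -0.5522)
n_4 = (+0.3560, +0.9345)
  (0,1): δ = 130.87°  ·
  (0,2): δ = 86.17°  ·
  (0,3): δ = 7.05°  ✓
  (0,4): δ = 95.62°  ·
  (1,2): δ = 135.30°  ·
  (1,3): δ = 56.18°  ✓
  (1,4): δ = 46.49°  ✓
  (2,3): δ = 100.87°  ·
  (2,4): δ = 1.79°  ✓
  (3,4): δ = 77.34°  ·
antipodal pairs: 4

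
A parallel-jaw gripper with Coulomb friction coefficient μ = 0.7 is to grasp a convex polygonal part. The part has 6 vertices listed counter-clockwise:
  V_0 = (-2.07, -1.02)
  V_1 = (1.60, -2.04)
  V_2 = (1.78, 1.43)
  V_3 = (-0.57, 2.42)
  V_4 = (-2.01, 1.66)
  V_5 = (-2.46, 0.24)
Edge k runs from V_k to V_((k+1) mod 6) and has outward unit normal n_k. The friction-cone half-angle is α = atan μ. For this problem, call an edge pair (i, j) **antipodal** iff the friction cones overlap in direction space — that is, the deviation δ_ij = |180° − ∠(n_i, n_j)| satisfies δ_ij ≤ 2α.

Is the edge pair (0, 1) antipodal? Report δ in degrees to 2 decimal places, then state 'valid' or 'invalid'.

δ = 77.44°, invalid

α = atan 0.7 = 34.99°;  2α = 69.98°
edge 0: e_0 = (+3.67, -1.02);  n_0 = (-0.2678, -0.9635)
edge 1: e_1 = (+0.18, +3.47);  n_1 = (+0.9987, -0.0518)
∠(n_0, n_1) = 102.56°
δ = |180° − 102.56°| = 77.44°
77.44° > 2α = 69.98°  →  invalid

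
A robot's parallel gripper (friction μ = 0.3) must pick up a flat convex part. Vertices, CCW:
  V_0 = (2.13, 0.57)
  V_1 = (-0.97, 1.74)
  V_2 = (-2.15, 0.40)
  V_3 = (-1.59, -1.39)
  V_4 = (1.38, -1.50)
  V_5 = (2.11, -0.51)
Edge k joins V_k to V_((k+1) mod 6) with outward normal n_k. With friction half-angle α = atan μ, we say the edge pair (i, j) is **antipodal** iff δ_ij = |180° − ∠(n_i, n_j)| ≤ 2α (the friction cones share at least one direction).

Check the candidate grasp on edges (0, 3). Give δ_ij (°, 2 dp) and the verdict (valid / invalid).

δ = 18.56°, valid

α = atan 0.3 = 16.70°;  2α = 33.40°
edge 0: e_0 = (-3.10, +1.17);  n_0 = (+0.3531, +0.9356)
edge 3: e_3 = (+2.97, -0.11);  n_3 = (-0.0370, -0.9993)
∠(n_0, n_3) = 161.44°
δ = |180° − 161.44°| = 18.56°
18.56° ≤ 2α = 33.40°  →  valid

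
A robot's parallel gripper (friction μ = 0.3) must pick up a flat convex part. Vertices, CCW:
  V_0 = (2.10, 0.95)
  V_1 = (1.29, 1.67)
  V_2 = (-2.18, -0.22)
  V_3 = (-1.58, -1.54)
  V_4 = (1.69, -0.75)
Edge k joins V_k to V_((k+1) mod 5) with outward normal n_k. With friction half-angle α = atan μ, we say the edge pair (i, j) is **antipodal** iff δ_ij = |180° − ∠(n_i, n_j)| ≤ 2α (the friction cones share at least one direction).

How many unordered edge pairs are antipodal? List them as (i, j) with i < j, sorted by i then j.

α = atan 0.3 = 16.70°;  2α = 33.40°
n_0 = (+0.6644, +0.7474)
n_1 = (-0.4783, +0.8782)
n_2 = (-0.9104, -0.4138)
n_3 = (+0.2348, -0.9720)
n_4 = (+0.9721, -0.2345)
  (0,1): δ = 109.79°  ·
  (0,2): δ = 23.92°  ✓
  (0,3): δ = 55.22°  ·
  (0,4): δ = 118.07°  ·
  (1,2): δ = 94.13°  ·
  (1,3): δ = 14.99°  ✓
  (1,4): δ = 47.86°  ·
  (2,3): δ = 100.86°  ·
  (2,4): δ = 38.00°  ·
  (3,4): δ = 117.14°  ·
antipodal pairs: 2

count = 2; pairs: (0,2), (1,3)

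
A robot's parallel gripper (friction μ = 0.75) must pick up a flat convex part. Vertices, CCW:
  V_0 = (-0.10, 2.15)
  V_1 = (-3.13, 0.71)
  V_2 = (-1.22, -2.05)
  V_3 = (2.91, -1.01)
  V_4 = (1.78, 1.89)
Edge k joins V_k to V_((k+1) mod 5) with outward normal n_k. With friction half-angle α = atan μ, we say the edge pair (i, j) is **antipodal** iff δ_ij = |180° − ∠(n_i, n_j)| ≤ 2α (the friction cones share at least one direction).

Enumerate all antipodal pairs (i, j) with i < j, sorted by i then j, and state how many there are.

α = atan 0.75 = 36.87°;  2α = 73.74°
n_0 = (-0.4292, +0.9032)
n_1 = (-0.8223, -0.5691)
n_2 = (+0.2442, -0.9697)
n_3 = (+0.9318, +0.3631)
n_4 = (+0.1370, +0.9906)
  (0,1): δ = 80.73°  ·
  (0,2): δ = 11.29°  ✓
  (0,3): δ = 85.87°  ·
  (0,4): δ = 146.71°  ·
  (1,2): δ = 110.55°  ·
  (1,3): δ = 13.40°  ✓
  (1,4): δ = 47.44°  ✓
  (2,3): δ = 82.85°  ·
  (2,4): δ = 22.01°  ✓
  (3,4): δ = 119.16°  ·
antipodal pairs: 4

count = 4; pairs: (0,2), (1,3), (1,4), (2,4)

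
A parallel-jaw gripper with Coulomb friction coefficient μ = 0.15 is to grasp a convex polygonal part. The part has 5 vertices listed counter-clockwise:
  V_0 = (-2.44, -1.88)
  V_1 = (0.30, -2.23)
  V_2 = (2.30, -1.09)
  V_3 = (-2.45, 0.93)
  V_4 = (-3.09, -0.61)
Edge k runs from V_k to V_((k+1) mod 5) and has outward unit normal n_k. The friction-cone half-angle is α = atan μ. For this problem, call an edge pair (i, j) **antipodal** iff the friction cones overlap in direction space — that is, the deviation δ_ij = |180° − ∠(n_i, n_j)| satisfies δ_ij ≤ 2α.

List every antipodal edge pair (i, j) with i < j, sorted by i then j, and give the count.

count = 1; pairs: (0,2)

α = atan 0.15 = 8.53°;  2α = 17.06°
n_0 = (-0.1267, -0.9919)
n_1 = (+0.4952, -0.8688)
n_2 = (+0.3913, +0.9202)
n_3 = (-0.9234, +0.3838)
n_4 = (-0.8902, -0.4556)
  (0,1): δ = 143.04°  ·
  (0,2): δ = 15.76°  ✓
  (0,3): δ = 74.71°  ·
  (0,4): δ = 124.38°  ·
  (1,2): δ = 52.72°  ·
  (1,3): δ = 37.75°  ·
  (1,4): δ = 87.42°  ·
  (2,3): δ = 89.53°  ·
  (2,4): δ = 39.86°  ·
  (3,4): δ = 130.33°  ·
antipodal pairs: 1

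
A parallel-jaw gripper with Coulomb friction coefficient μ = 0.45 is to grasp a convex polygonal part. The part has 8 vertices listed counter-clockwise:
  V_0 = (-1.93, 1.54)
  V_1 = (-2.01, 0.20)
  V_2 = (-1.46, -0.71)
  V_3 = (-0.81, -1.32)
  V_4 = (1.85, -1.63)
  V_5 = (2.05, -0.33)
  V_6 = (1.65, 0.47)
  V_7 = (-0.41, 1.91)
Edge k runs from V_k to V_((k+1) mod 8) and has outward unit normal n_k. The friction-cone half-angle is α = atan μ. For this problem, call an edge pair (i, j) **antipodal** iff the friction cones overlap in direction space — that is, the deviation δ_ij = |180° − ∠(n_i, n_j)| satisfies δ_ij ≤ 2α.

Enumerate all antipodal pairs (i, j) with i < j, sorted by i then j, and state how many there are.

α = atan 0.45 = 24.23°;  2α = 48.46°
n_0 = (-0.9982, +0.0596)
n_1 = (-0.8558, -0.5173)
n_2 = (-0.6843, -0.7292)
n_3 = (-0.1158, -0.9933)
n_4 = (+0.9884, -0.1521)
n_5 = (+0.8944, +0.4472)
n_6 = (+0.5729, +0.8196)
n_7 = (-0.2365, +0.9716)
  (0,1): δ = 145.43°  ·
  (0,2): δ = 129.77°  ·
  (0,3): δ = 93.23°  ·
  (0,4): δ = 5.33°  ✓
  (0,5): δ = 29.98°  ✓
  (0,6): δ = 58.46°  ·
  (0,7): δ = 107.10°  ·
  (1,2): δ = 164.33°  ·
  (1,3): δ = 127.80°  ·
  (1,4): δ = 39.89°  ✓
  (1,5): δ = 4.58°  ✓
  (1,6): δ = 23.90°  ✓
  (1,7): δ = 72.53°  ·
  (2,3): δ = 143.47°  ·
  (2,4): δ = 55.56°  ·
  (2,5): δ = 20.25°  ✓
  (2,6): δ = 8.23°  ✓
  (2,7): δ = 56.86°  ·
  (3,4): δ = 92.10°  ·
  (3,5): δ = 56.79°  ·
  (3,6): δ = 28.31°  ✓
  (3,7): δ = 20.33°  ✓
  (4,5): δ = 144.69°  ·
  (4,6): δ = 116.21°  ·
  (4,7): δ = 67.57°  ·
  (5,6): δ = 151.52°  ·
  (5,7): δ = 102.88°  ·
  (6,7): δ = 131.36°  ·
antipodal pairs: 9

count = 9; pairs: (0,4), (0,5), (1,4), (1,5), (1,6), (2,5), (2,6), (3,6), (3,7)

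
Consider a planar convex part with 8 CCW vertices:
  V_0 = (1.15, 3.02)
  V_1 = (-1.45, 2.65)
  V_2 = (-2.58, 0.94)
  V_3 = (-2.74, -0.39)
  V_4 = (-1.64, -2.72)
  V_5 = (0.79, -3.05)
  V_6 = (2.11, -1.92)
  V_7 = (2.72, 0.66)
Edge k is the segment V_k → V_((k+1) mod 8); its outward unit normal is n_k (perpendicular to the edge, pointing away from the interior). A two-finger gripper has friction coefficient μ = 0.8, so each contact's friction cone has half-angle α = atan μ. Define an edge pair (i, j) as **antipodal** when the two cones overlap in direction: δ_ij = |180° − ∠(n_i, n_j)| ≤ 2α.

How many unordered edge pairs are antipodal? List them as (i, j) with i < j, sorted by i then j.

α = atan 0.8 = 38.66°;  2α = 77.32°
n_0 = (-0.1409, +0.9900)
n_1 = (-0.8343, +0.5513)
n_2 = (-0.9928, +0.1194)
n_3 = (-0.9043, -0.4269)
n_4 = (-0.1346, -0.9909)
n_5 = (+0.6503, -0.7597)
n_6 = (+0.9732, -0.2301)
n_7 = (+0.8326, +0.5539)
  (0,1): δ = 131.56°  ·
  (0,2): δ = 104.96°  ·
  (0,3): δ = 72.83°  ✓
  (0,4): δ = 15.83°  ✓
  (0,5): δ = 32.47°  ✓
  (0,6): δ = 68.60°  ✓
  (0,7): δ = 115.53°  ·
  (1,2): δ = 153.40°  ·
  (1,3): δ = 121.27°  ·
  (1,4): δ = 64.28°  ✓
  (1,5): δ = 15.98°  ✓
  (1,6): δ = 20.16°  ✓
  (1,7): δ = 67.09°  ✓
  (2,3): δ = 147.87°  ·
  (2,4): δ = 90.87°  ·
  (2,5): δ = 42.57°  ✓
  (2,6): δ = 6.44°  ✓
  (2,7): δ = 40.49°  ✓
  (3,4): δ = 123.01°  ·
  (3,5): δ = 74.71°  ✓
  (3,6): δ = 38.57°  ✓
  (3,7): δ = 8.36°  ✓
  (4,5): δ = 131.70°  ·
  (4,6): δ = 95.57°  ·
  (4,7): δ = 48.63°  ✓
  (5,6): δ = 143.87°  ·
  (5,7): δ = 96.93°  ·
  (6,7): δ = 133.06°  ·
antipodal pairs: 15

count = 15; pairs: (0,3), (0,4), (0,5), (0,6), (1,4), (1,5), (1,6), (1,7), (2,5), (2,6), (2,7), (3,5), (3,6), (3,7), (4,7)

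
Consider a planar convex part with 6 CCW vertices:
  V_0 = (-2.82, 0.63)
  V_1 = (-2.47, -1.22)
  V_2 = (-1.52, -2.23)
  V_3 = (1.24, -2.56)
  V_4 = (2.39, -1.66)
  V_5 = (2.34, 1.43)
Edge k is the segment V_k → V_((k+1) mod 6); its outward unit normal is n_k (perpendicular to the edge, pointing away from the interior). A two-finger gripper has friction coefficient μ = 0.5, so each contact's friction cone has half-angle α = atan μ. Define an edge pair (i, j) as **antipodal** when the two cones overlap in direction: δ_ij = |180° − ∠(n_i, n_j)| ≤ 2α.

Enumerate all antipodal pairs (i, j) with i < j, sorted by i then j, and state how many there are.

α = atan 0.5 = 26.57°;  2α = 53.13°
n_0 = (-0.9826, -0.1859)
n_1 = (-0.7284, -0.6851)
n_2 = (-0.1187, -0.9929)
n_3 = (+0.6163, -0.7875)
n_4 = (+0.9999, +0.0162)
n_5 = (-0.1532, +0.9882)
  (0,1): δ = 147.47°  ·
  (0,2): δ = 107.53°  ·
  (0,3): δ = 62.67°  ·
  (0,4): δ = 9.79°  ✓
  (0,5): δ = 88.10°  ·
  (1,2): δ = 140.06°  ·
  (1,3): δ = 95.20°  ·
  (1,4): δ = 42.32°  ✓
  (1,5): δ = 55.57°  ·
  (2,3): δ = 135.13°  ·
  (2,4): δ = 82.25°  ·
  (2,5): δ = 15.63°  ✓
  (3,4): δ = 127.12°  ·
  (3,5): δ = 29.23°  ✓
  (4,5): δ = 82.11°  ·
antipodal pairs: 4

count = 4; pairs: (0,4), (1,4), (2,5), (3,5)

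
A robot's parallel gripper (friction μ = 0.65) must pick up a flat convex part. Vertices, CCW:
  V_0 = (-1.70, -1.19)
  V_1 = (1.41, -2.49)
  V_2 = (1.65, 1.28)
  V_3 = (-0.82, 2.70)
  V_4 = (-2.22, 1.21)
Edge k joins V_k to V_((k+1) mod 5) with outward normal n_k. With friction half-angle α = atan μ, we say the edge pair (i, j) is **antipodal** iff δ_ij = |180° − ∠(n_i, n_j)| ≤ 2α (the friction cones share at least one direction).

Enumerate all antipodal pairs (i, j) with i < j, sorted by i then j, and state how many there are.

α = atan 0.65 = 33.02°;  2α = 66.05°
n_0 = (-0.3857, -0.9226)
n_1 = (+0.9980, -0.0635)
n_2 = (+0.4984, +0.8669)
n_3 = (-0.7288, +0.6848)
n_4 = (-0.9773, -0.2118)
  (0,1): δ = 70.96°  ·
  (0,2): δ = 7.21°  ✓
  (0,3): δ = 69.47°  ·
  (0,4): δ = 124.91°  ·
  (1,2): δ = 116.25°  ·
  (1,3): δ = 39.57°  ✓
  (1,4): δ = 15.87°  ✓
  (2,3): δ = 103.32°  ·
  (2,4): δ = 47.88°  ✓
  (3,4): δ = 124.56°  ·
antipodal pairs: 4

count = 4; pairs: (0,2), (1,3), (1,4), (2,4)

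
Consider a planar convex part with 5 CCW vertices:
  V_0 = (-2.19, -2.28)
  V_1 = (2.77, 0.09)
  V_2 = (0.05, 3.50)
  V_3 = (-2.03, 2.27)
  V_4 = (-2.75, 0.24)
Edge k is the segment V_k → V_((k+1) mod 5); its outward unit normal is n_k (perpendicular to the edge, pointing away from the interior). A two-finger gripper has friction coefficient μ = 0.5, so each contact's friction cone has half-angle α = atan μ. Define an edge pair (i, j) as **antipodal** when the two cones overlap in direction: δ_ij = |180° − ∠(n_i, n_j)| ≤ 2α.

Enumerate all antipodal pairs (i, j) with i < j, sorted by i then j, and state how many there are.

α = atan 0.5 = 26.57°;  2α = 53.13°
n_0 = (+0.4311, -0.9023)
n_1 = (+0.7818, +0.6236)
n_2 = (-0.5090, +0.8608)
n_3 = (-0.9425, +0.3343)
n_4 = (-0.9762, -0.2169)
  (0,1): δ = 76.96°  ·
  (0,2): δ = 5.06°  ✓
  (0,3): δ = 44.93°  ✓
  (0,4): δ = 76.99°  ·
  (1,2): δ = 97.98°  ·
  (1,3): δ = 58.11°  ·
  (1,4): δ = 26.05°  ✓
  (2,3): δ = 140.13°  ·
  (2,4): δ = 108.07°  ·
  (3,4): δ = 147.94°  ·
antipodal pairs: 3

count = 3; pairs: (0,2), (0,3), (1,4)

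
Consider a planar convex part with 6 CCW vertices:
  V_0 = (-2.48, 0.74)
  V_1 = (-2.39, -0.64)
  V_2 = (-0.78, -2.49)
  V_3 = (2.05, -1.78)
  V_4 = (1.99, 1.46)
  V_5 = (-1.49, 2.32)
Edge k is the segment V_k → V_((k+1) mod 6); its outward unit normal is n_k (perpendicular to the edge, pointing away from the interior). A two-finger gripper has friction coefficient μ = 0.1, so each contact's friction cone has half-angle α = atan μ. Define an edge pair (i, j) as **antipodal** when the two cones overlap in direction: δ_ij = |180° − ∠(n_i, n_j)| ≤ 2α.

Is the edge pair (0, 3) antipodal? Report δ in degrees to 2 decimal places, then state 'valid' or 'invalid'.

α = atan 0.1 = 5.71°;  2α = 11.42°
edge 0: e_0 = (+0.09, -1.38);  n_0 = (-0.9979, -0.0651)
edge 3: e_3 = (-0.06, +3.24);  n_3 = (+0.9998, +0.0185)
∠(n_0, n_3) = 177.33°
δ = |180° − 177.33°| = 2.67°
2.67° ≤ 2α = 11.42°  →  valid

δ = 2.67°, valid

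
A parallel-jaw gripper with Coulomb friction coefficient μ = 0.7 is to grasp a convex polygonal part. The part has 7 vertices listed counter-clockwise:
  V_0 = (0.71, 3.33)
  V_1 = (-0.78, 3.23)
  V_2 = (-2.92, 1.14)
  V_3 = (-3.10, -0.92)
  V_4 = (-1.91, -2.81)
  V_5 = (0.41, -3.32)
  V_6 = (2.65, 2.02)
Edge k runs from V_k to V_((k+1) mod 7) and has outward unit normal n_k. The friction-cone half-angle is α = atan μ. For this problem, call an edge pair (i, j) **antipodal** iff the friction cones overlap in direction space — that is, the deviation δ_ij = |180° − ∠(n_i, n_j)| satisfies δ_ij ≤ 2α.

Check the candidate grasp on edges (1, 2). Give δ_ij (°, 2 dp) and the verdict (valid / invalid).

δ = 139.32°, invalid

α = atan 0.7 = 34.99°;  2α = 69.98°
edge 1: e_1 = (-2.14, -2.09);  n_1 = (-0.6987, +0.7154)
edge 2: e_2 = (-0.18, -2.06);  n_2 = (-0.9962, +0.0870)
∠(n_1, n_2) = 40.68°
δ = |180° − 40.68°| = 139.32°
139.32° > 2α = 69.98°  →  invalid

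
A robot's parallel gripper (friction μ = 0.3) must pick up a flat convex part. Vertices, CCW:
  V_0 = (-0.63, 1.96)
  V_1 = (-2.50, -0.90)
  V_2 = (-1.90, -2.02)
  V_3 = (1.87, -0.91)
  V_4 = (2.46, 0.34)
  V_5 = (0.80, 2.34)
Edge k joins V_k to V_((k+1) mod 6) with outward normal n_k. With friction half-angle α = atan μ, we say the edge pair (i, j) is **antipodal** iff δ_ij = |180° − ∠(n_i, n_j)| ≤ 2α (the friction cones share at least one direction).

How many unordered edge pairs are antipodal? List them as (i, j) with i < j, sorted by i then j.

α = atan 0.3 = 16.70°;  2α = 33.40°
n_0 = (-0.8370, +0.5472)
n_1 = (-0.8815, -0.4722)
n_2 = (+0.2824, -0.9593)
n_3 = (+0.9043, -0.4268)
n_4 = (+0.7695, +0.6387)
n_5 = (-0.2568, +0.9665)
  (0,1): δ = 118.64°  ·
  (0,2): δ = 40.42°  ·
  (0,3): δ = 7.91°  ✓
  (0,4): δ = 72.87°  ·
  (0,5): δ = 138.06°  ·
  (1,2): δ = 101.77°  ·
  (1,3): δ = 53.45°  ·
  (1,4): δ = 11.51°  ✓
  (1,5): δ = 76.70°  ·
  (2,3): δ = 131.67°  ·
  (2,4): δ = 66.71°  ·
  (2,5): δ = 1.52°  ✓
  (3,4): δ = 115.04°  ·
  (3,5): δ = 49.85°  ·
  (4,5): δ = 114.81°  ·
antipodal pairs: 3

count = 3; pairs: (0,3), (1,4), (2,5)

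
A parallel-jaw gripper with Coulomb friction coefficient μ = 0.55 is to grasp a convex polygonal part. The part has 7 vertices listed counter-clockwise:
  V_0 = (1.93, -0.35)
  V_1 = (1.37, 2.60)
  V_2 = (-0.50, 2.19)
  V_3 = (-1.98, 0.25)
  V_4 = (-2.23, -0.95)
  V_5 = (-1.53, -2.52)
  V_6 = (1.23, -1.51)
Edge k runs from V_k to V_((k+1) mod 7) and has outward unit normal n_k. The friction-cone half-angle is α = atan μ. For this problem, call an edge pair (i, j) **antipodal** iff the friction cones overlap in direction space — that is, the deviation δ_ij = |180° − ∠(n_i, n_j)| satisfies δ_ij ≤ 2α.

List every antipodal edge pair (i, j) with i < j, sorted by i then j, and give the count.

α = atan 0.55 = 28.81°;  2α = 57.62°
n_0 = (+0.9825, +0.1865)
n_1 = (-0.2142, +0.9768)
n_2 = (-0.7951, +0.6065)
n_3 = (-0.9790, +0.2040)
n_4 = (-0.9133, -0.4072)
n_5 = (+0.3437, -0.9391)
n_6 = (+0.8562, -0.5167)
  (0,1): δ = 88.38°  ·
  (0,2): δ = 48.09°  ✓
  (0,3): δ = 22.52°  ✓
  (0,4): δ = 13.28°  ✓
  (0,5): δ = 99.35°  ·
  (0,6): δ = 138.14°  ·
  (1,2): δ = 139.71°  ·
  (1,3): δ = 114.13°  ·
  (1,4): δ = 78.34°  ·
  (1,5): δ = 7.73°  ✓
  (1,6): δ = 46.52°  ✓
  (2,3): δ = 154.43°  ·
  (2,4): δ = 118.63°  ·
  (2,5): δ = 32.56°  ✓
  (2,6): δ = 6.23°  ✓
  (3,4): δ = 144.20°  ·
  (3,5): δ = 58.13°  ·
  (3,6): δ = 19.34°  ✓
  (4,5): δ = 93.93°  ·
  (4,6): δ = 55.14°  ✓
  (5,6): δ = 141.21°  ·
antipodal pairs: 9

count = 9; pairs: (0,2), (0,3), (0,4), (1,5), (1,6), (2,5), (2,6), (3,6), (4,6)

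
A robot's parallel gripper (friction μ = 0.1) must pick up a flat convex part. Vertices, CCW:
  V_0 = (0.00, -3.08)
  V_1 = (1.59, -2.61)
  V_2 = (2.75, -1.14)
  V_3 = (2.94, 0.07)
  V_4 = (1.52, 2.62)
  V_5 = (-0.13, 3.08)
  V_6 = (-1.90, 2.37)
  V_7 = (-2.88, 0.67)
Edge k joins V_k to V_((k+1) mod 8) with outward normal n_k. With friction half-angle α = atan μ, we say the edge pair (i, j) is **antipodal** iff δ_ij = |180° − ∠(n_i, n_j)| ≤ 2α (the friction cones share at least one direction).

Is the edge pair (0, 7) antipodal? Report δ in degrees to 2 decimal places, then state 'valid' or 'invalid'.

δ = 111.06°, invalid

α = atan 0.1 = 5.71°;  2α = 11.42°
edge 0: e_0 = (+1.59, +0.47);  n_0 = (+0.2835, -0.9590)
edge 7: e_7 = (+2.88, -3.75);  n_7 = (-0.7931, -0.6091)
∠(n_0, n_7) = 68.94°
δ = |180° − 68.94°| = 111.06°
111.06° > 2α = 11.42°  →  invalid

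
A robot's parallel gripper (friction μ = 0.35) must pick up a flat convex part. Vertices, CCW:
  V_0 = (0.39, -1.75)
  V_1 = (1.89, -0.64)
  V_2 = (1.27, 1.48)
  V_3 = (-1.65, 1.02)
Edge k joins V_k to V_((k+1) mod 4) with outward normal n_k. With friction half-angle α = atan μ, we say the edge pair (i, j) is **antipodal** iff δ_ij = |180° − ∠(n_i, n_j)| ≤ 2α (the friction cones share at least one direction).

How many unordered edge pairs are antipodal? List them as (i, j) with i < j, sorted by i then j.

α = atan 0.35 = 19.29°;  2α = 38.58°
n_0 = (+0.5948, -0.8038)
n_1 = (+0.9598, +0.2807)
n_2 = (-0.1556, +0.9878)
n_3 = (-0.8052, -0.5930)
  (0,1): δ = 110.20°  ·
  (0,2): δ = 27.55°  ✓
  (0,3): δ = 89.87°  ·
  (1,2): δ = 97.35°  ·
  (1,3): δ = 20.07°  ✓
  (2,3): δ = 62.58°  ·
antipodal pairs: 2

count = 2; pairs: (0,2), (1,3)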